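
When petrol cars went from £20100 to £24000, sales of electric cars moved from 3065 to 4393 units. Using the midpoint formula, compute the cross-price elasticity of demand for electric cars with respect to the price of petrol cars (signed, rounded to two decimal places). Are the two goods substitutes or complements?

2.01; substitutes

%ΔQ_{electric cars} = (4393 − 3065)/avg = 1328/3729 = 0.356127…
%ΔP_{petrol cars} = (24000 − 20100)/avg = 3900/22050 = 0.176870…
E_cross = (1328/3729) / (3900/22050) = 2.0134…
E_cross > 0 ⇒ the goods are substitutes.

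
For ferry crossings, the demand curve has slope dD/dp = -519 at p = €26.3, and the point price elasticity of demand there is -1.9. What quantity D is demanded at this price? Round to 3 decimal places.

7184.053

Ed = (dD/dp)·(p/D) ⇒ D = (dD/dp)·p/Ed = (-519)·26.3/(-1.9) = 7184.05263…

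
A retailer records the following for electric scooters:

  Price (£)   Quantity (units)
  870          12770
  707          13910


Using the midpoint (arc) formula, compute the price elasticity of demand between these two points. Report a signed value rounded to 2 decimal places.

%ΔQ = (13910 − 12770) / [(12770 + 13910)/2] = 1140/13340 = 0.085457…
%ΔP = (707 − 870) / [(870 + 707)/2] = -163/788.5 = -0.206721…
Arc Ed = %ΔQ / %ΔP = (1140/13340) / (-163/788.5) = -0.4133…

-0.41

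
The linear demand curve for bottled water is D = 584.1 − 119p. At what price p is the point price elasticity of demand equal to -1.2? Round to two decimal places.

Ed = −119p/(584.1 − 119p). Set this equal to -1.2:
119p = 1.2·(584.1 − 119p) ⇒ 119p(1 + 1.2) = 1.2·584.1
p = 1.2·584.1 / (119·2.2) = 2.6773…

2.68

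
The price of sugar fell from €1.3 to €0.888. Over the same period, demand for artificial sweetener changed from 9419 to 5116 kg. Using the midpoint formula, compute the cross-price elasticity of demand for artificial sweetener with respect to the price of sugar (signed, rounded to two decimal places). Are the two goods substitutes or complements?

%ΔQ_{artificial sweetener} = (5116 − 9419)/avg = -4303/7267.5 = -0.592088…
%ΔP_{sugar} = (0.888 − 1.3)/avg = -0.412/1.094 = -0.376599…
E_cross = (-4303/7267.5) / (-0.412/1.094) = 1.5721…
E_cross > 0 ⇒ the goods are substitutes.

1.57; substitutes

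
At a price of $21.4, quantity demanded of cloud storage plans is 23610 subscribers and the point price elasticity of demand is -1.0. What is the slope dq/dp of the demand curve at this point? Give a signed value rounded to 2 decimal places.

-1103.27

Ed = (dq/dp)·(p/q) ⇒ dq/dp = Ed·q/p = (-1.0)·23610/21.4 = -1103.2710…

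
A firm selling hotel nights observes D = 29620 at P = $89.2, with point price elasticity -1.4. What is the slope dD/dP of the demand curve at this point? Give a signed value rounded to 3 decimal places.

-464.888

Ed = (dD/dP)·(P/D) ⇒ dD/dP = Ed·D/P = (-1.4)·29620/89.2 = -464.88789…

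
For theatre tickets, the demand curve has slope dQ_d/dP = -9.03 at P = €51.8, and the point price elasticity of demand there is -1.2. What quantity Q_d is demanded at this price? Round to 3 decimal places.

389.795

Ed = (dQ_d/dP)·(P/Q_d) ⇒ Q_d = (dQ_d/dP)·P/Ed = (-9.03)·51.8/(-1.2) = 389.795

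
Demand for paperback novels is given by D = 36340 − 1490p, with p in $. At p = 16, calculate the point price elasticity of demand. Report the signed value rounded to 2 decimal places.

dD/dp = −1490. At p = 16, D = 36340 − 1490(16) = 12500.
Ed = (dD/dp)·(p/D) = −1490 × (16/12500) = -1.9072

-1.91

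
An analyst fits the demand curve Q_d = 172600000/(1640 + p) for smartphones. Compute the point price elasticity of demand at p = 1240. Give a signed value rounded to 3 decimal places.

-0.431

dQ_d/dp = −172600000/(1640 + p)² = -20.8092. At p = 1240, Q_d = 59930.6.
Ed = (dQ_d/dp)·(p/Q_d) = (-20.8092) × (1240/59930.6) = -0.43055…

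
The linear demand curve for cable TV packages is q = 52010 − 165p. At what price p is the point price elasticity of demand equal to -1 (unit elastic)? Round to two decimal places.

Ed = −165p/(52010 − 165p). Set this equal to -1:
165p = 1·(52010 − 165p) ⇒ 165p(1 + 1) = 1·52010
p = 1·52010 / (165·2) = 157.6060…

157.61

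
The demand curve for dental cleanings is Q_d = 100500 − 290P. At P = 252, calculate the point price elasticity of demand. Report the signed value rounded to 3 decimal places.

-2.665

dQ_d/dP = −290. At P = 252, Q_d = 100500 − 290(252) = 27420.
Ed = (dQ_d/dP)·(P/Q_d) = −290 × (252/27420) = -2.66520…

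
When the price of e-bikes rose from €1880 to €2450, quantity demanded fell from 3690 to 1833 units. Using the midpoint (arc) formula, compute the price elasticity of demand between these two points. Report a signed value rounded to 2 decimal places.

%ΔQ = (1833 − 3690) / [(3690 + 1833)/2] = -1857/2761.5 = -0.672460…
%ΔP = (2450 − 1880) / [(1880 + 2450)/2] = 570/2165 = 0.263279…
Arc Ed = %ΔQ / %ΔP = (-1857/2761.5) / (570/2165) = -2.5541…

-2.55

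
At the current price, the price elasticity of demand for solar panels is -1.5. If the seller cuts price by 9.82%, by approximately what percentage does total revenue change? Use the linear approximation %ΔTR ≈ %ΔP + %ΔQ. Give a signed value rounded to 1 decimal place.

+4.9%

%ΔQ ≈ Ed × %ΔP = (-1.5) × (-9.82%) = +14.7300%
%ΔTR ≈ %ΔP + %ΔQ = (-9.82%) + (+14.7300%) = +4.9100%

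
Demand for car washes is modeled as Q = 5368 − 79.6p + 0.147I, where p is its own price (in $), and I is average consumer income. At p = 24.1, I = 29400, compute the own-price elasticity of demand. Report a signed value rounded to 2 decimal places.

At the given values, Q = 5368 − 79.6(24.1) + 0.147(29400) = 7771.44.
∂Q/∂p = −79.6.
E = (-79.6) × (24.1/7771.44) = -0.2468…

-0.25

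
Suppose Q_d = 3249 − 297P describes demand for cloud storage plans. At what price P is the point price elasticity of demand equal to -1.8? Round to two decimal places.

7.03

Ed = −297P/(3249 − 297P). Set this equal to -1.8:
297P = 1.8·(3249 − 297P) ⇒ 297P(1 + 1.8) = 1.8·3249
P = 1.8·3249 / (297·2.8) = 7.0324…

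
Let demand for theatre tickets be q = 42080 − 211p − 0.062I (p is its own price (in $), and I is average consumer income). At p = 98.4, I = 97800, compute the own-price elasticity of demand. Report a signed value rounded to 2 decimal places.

-1.36

At the given values, q = 42080 − 211(98.4) − 0.062(97800) = 15254.
∂q/∂p = −211.
E = (-211) × (98.4/15254) = -1.3611…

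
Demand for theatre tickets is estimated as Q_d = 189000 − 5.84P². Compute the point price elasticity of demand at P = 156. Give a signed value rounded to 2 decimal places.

dQ_d/dP = −2·5.84·P = -1822.08. At P = 156, Q_d = 46877.76.
Ed = (dQ_d/dP)·(P/Q_d) = (-1822.08) × (156/46877.76) = -6.0635…

-6.06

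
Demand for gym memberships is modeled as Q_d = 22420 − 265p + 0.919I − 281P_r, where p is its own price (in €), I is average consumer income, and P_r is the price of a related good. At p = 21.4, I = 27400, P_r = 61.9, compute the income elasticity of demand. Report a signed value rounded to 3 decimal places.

At the given values, Q_d = 22420 − 265(21.4) + 0.919(27400) − 281(61.9) = 24535.7.
∂Q_d/∂I = 0.919.
E = (0.919) × (27400/24535.7) = 1.02628…

1.026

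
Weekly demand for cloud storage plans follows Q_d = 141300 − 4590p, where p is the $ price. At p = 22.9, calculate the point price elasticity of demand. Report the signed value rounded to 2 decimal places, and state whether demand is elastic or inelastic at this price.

dQ_d/dp = −4590. At p = 22.9, Q_d = 141300 − 4590(22.9) = 36189.
Ed = (dQ_d/dp)·(p/Q_d) = −4590 × (22.9/36189) = -2.9045…
|Ed| = 2.90 > 1, so demand is elastic.

-2.90; elastic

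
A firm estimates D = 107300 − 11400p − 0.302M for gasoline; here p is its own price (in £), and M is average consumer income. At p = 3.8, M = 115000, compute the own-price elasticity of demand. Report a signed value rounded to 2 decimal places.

At the given values, D = 107300 − 11400(3.8) − 0.302(115000) = 29250.
∂D/∂p = −11400.
E = (-11400) × (3.8/29250) = -1.4810…

-1.48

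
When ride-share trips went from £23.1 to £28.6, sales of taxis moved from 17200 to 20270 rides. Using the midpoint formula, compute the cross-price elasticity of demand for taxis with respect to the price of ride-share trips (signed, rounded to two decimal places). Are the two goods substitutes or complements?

0.77; substitutes

%ΔQ_{taxis} = (20270 − 17200)/avg = 3070/18735 = 0.163864…
%ΔP_{ride-share trips} = (28.6 − 23.1)/avg = 5.5/25.85 = 0.212765…
E_cross = (3070/18735) / (5.5/25.85) = 0.7701…
E_cross > 0 ⇒ the goods are substitutes.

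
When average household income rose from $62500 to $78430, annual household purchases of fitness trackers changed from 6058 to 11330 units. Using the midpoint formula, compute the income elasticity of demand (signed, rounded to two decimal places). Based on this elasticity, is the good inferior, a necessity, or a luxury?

2.68; luxury

%ΔQ = (11330 − 6058)/[( 6058 + 11330)/2] = 5272/8694 = 0.606395…
%ΔIncome = (78430 − 62500)/[( 62500 + 78430)/2] = 15930/70465 = 0.226069…
E_income = (5272/8694) / (15930/70465) = 2.6823…
E_income > 1 ⇒ normal good, luxury.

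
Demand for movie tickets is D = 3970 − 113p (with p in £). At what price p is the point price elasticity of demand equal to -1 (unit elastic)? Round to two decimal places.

17.57

Ed = −113p/(3970 − 113p). Set this equal to -1:
113p = 1·(3970 − 113p) ⇒ 113p(1 + 1) = 1·3970
p = 1·3970 / (113·2) = 17.5663…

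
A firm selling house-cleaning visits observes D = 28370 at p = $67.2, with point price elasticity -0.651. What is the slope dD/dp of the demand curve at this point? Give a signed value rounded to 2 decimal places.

Ed = (dD/dp)·(p/D) ⇒ dD/dp = Ed·D/p = (-0.651)·28370/67.2 = -274.8343…

-274.83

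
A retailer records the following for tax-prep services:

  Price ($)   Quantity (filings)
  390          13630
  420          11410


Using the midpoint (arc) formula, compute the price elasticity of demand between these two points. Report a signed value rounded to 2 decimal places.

%ΔQ = (11410 − 13630) / [(13630 + 11410)/2] = -2220/12520 = -0.177316…
%ΔP = (420 − 390) / [(390 + 420)/2] = 30/405 = 0.074074…
Arc Ed = %ΔQ / %ΔP = (-2220/12520) / (30/405) = -2.3937…

-2.39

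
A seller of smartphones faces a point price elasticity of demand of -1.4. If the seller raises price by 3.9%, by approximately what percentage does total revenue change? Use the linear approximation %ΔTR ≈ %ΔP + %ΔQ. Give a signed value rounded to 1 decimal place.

%ΔQ ≈ Ed × %ΔP = (-1.4) × (+3.9%) = -5.4600%
%ΔTR ≈ %ΔP + %ΔQ = (+3.9%) + (-5.4600%) = -1.5600%

-1.6%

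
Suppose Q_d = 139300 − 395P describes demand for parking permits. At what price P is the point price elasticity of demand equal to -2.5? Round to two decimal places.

Ed = −395P/(139300 − 395P). Set this equal to -2.5:
395P = 2.5·(139300 − 395P) ⇒ 395P(1 + 2.5) = 2.5·139300
P = 2.5·139300 / (395·3.5) = 251.8987…

251.90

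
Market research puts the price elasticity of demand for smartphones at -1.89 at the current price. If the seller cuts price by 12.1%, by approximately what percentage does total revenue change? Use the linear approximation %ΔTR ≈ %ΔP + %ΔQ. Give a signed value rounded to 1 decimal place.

%ΔQ ≈ Ed × %ΔP = (-1.89) × (-12.1%) = +22.8690%
%ΔTR ≈ %ΔP + %ΔQ = (-12.1%) + (+22.8690%) = +10.7690%

+10.8%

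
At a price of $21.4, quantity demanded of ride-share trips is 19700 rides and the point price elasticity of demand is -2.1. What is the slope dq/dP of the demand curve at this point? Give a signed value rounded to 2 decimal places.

-1933.18

Ed = (dq/dP)·(P/q) ⇒ dq/dP = Ed·q/P = (-2.1)·19700/21.4 = -1933.1775…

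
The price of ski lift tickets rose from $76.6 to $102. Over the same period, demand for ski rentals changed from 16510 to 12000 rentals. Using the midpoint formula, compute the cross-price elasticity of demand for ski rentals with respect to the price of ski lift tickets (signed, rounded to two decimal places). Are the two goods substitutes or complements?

%ΔQ_{ski rentals} = (12000 − 16510)/avg = -4510/14255 = -0.316380…
%ΔP_{ski lift tickets} = (102 − 76.6)/avg = 25.4/89.3 = 0.284434…
E_cross = (-4510/14255) / (25.4/89.3) = -1.1123…
E_cross < 0 ⇒ the goods are complements.

-1.11; complements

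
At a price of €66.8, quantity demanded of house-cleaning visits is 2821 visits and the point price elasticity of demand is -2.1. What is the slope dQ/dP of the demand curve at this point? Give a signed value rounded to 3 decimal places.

-88.684

Ed = (dQ/dP)·(P/Q) ⇒ dQ/dP = Ed·Q/P = (-2.1)·2821/66.8 = -88.68413…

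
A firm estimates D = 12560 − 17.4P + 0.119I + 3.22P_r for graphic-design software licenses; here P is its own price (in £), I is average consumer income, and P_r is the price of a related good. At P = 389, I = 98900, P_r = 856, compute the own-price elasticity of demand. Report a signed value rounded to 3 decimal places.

-0.333

At the given values, D = 12560 − 17.4(389) + 0.119(98900) + 3.22(856) = 20316.82.
∂D/∂P = −17.4.
E = (-17.4) × (389/20316.82) = -0.33315…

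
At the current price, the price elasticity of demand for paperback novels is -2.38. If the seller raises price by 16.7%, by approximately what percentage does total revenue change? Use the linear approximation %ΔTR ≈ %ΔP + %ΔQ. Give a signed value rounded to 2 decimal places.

-23.05%

%ΔQ ≈ Ed × %ΔP = (-2.38) × (+16.7%) = -39.7460%
%ΔTR ≈ %ΔP + %ΔQ = (+16.7%) + (-39.7460%) = -23.0460%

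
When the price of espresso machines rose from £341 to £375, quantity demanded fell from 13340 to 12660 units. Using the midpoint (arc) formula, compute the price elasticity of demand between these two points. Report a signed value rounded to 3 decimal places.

-0.551

%ΔQ = (12660 − 13340) / [(13340 + 12660)/2] = -680/13000 = -0.052307…
%ΔP = (375 − 341) / [(341 + 375)/2] = 34/358 = 0.094972…
Arc Ed = %ΔQ / %ΔP = (-680/13000) / (34/358) = -0.55076…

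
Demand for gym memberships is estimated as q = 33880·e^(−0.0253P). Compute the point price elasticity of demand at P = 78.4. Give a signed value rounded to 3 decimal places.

-1.984

dq/dP = −0.0253·q = -117.932. At P = 78.4, q = 4661.35.
Ed = (dq/dP)·(P/q) = (-117.932) × (78.4/4661.35) = -1.98352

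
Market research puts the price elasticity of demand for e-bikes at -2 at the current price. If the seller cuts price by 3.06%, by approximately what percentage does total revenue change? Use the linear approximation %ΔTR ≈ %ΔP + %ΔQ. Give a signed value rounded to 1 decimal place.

+3.1%

%ΔQ ≈ Ed × %ΔP = (-2) × (-3.06%) = +6.1200%
%ΔTR ≈ %ΔP + %ΔQ = (-3.06%) + (+6.1200%) = +3.0600%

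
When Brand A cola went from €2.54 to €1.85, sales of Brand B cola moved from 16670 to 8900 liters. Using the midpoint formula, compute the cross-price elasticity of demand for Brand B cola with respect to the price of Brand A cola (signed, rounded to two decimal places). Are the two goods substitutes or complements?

1.93; substitutes

%ΔQ_{Brand B cola} = (8900 − 16670)/avg = -7770/12785 = -0.607743…
%ΔP_{Brand A cola} = (1.85 − 2.54)/avg = -0.69/2.195 = -0.314350…
E_cross = (-7770/12785) / (-0.69/2.195) = 1.9333…
E_cross > 0 ⇒ the goods are substitutes.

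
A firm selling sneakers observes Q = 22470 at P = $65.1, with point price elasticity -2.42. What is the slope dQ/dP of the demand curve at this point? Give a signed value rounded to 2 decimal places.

Ed = (dQ/dP)·(P/Q) ⇒ dQ/dP = Ed·Q/P = (-2.42)·22470/65.1 = -835.2903…

-835.29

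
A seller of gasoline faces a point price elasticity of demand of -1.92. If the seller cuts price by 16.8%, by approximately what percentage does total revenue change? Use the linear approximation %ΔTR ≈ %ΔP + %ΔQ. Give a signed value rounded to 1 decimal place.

+15.5%

%ΔQ ≈ Ed × %ΔP = (-1.92) × (-16.8%) = +32.2560%
%ΔTR ≈ %ΔP + %ΔQ = (-16.8%) + (+32.2560%) = +15.4560%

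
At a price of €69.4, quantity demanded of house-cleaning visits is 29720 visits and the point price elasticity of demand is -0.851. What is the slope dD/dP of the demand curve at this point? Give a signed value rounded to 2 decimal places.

-364.43

Ed = (dD/dP)·(P/D) ⇒ dD/dP = Ed·D/P = (-0.851)·29720/69.4 = -364.4340…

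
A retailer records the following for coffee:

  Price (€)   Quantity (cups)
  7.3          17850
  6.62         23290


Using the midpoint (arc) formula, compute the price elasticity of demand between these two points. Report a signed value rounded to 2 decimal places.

-2.71

%ΔQ = (23290 − 17850) / [(17850 + 23290)/2] = 5440/20570 = 0.264462…
%ΔP = (6.62 − 7.3) / [(7.3 + 6.62)/2] = -0.68/6.96 = -0.097701…
Arc Ed = %ΔQ / %ΔP = (5440/20570) / (-0.68/6.96) = -2.7068…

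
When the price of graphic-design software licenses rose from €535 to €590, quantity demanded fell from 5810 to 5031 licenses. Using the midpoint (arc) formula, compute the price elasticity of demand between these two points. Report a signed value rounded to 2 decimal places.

-1.47

%ΔQ = (5031 − 5810) / [(5810 + 5031)/2] = -779/5420.5 = -0.143713…
%ΔP = (590 − 535) / [(535 + 590)/2] = 55/562.5 = 0.097777…
Arc Ed = %ΔQ / %ΔP = (-779/5420.5) / (55/562.5) = -1.4697…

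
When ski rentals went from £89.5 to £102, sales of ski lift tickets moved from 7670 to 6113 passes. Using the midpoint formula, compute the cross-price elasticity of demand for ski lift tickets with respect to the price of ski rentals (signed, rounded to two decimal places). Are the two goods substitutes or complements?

-1.73; complements

%ΔQ_{ski lift tickets} = (6113 − 7670)/avg = -1557/6891.5 = -0.225930…
%ΔP_{ski rentals} = (102 − 89.5)/avg = 12.5/95.75 = 0.130548…
E_cross = (-1557/6891.5) / (12.5/95.75) = -1.7306…
E_cross < 0 ⇒ the goods are complements.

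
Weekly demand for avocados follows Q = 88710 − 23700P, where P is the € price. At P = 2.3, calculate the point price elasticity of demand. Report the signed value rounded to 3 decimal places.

-1.594

dQ/dP = −23700. At P = 2.3, Q = 88710 − 23700(2.3) = 34200.
Ed = (dQ/dP)·(P/Q) = −23700 × (2.3/34200) = -1.59385…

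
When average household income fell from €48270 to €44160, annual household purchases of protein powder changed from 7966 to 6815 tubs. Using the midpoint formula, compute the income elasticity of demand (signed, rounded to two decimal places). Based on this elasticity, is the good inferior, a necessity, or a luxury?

%ΔQ = (6815 − 7966)/[( 7966 + 6815)/2] = -1151/7390.5 = -0.155740…
%ΔIncome = (44160 − 48270)/[( 48270 + 44160)/2] = -4110/46215 = -0.088932…
E_income = (-1151/7390.5) / (-4110/46215) = 1.7512…
E_income > 1 ⇒ normal good, luxury.

1.75; luxury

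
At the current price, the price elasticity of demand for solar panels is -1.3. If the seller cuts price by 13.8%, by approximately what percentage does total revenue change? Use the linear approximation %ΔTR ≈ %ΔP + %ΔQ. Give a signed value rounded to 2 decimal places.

+4.14%

%ΔQ ≈ Ed × %ΔP = (-1.3) × (-13.8%) = +17.9400%
%ΔTR ≈ %ΔP + %ΔQ = (-13.8%) + (+17.9400%) = +4.1400%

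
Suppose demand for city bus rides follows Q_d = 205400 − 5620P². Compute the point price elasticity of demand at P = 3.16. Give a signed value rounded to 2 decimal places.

-0.75

dQ_d/dP = −2·5620·P = -35518.4. At P = 3.16, Q_d = 149280.928.
Ed = (dQ_d/dP)·(P/Q_d) = (-35518.4) × (3.16/149280.928) = -0.7518…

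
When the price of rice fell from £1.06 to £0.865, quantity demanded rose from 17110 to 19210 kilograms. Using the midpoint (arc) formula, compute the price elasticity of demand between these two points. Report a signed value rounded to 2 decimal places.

-0.57

%ΔQ = (19210 − 17110) / [(17110 + 19210)/2] = 2100/18160 = 0.115638…
%ΔP = (0.865 − 1.06) / [(1.06 + 0.865)/2] = -0.195/0.9625 = -0.202597…
Arc Ed = %ΔQ / %ΔP = (2100/18160) / (-0.195/0.9625) = -0.5707…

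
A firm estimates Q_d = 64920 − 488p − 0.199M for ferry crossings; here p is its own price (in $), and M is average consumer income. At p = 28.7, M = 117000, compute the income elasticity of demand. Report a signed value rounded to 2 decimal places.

At the given values, Q_d = 64920 − 488(28.7) − 0.199(117000) = 27631.4.
∂Q_d/∂M = -0.199.
E = (-0.199) × (117000/27631.4) = -0.8426…

-0.84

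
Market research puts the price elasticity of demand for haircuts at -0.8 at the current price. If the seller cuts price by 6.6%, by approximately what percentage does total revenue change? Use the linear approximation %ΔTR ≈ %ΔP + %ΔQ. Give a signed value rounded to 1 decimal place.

-1.3%

%ΔQ ≈ Ed × %ΔP = (-0.8) × (-6.6%) = +5.2800%
%ΔTR ≈ %ΔP + %ΔQ = (-6.6%) + (+5.2800%) = -1.3200%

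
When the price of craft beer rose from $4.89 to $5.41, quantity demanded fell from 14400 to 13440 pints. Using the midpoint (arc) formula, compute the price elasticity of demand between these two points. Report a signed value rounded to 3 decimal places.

-0.683

%ΔQ = (13440 − 14400) / [(14400 + 13440)/2] = -960/13920 = -0.068965…
%ΔP = (5.41 − 4.89) / [(4.89 + 5.41)/2] = 0.52/5.15 = 0.100970…
Arc Ed = %ΔQ / %ΔP = (-960/13920) / (0.52/5.15) = -0.68302…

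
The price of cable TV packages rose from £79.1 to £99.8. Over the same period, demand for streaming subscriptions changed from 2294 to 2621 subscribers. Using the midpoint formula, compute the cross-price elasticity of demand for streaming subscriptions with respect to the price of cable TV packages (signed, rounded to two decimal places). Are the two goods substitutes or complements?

0.57; substitutes

%ΔQ_{streaming subscriptions} = (2621 − 2294)/avg = 327/2457.5 = 0.133062…
%ΔP_{cable TV packages} = (99.8 − 79.1)/avg = 20.7/89.45 = 0.231414…
E_cross = (327/2457.5) / (20.7/89.45) = 0.5749…
E_cross > 0 ⇒ the goods are substitutes.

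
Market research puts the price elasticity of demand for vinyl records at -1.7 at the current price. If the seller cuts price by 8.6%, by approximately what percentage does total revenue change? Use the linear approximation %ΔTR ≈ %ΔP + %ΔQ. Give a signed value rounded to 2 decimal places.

%ΔQ ≈ Ed × %ΔP = (-1.7) × (-8.6%) = +14.6200%
%ΔTR ≈ %ΔP + %ΔQ = (-8.6%) + (+14.6200%) = +6.0200%

+6.02%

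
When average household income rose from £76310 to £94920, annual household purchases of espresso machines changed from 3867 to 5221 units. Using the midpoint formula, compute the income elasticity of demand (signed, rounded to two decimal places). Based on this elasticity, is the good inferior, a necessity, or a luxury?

1.37; luxury

%ΔQ = (5221 − 3867)/[( 3867 + 5221)/2] = 1354/4544 = 0.297975…
%ΔIncome = (94920 − 76310)/[( 76310 + 94920)/2] = 18610/85615 = 0.217368…
E_income = (1354/4544) / (18610/85615) = 1.3708…
E_income > 1 ⇒ normal good, luxury.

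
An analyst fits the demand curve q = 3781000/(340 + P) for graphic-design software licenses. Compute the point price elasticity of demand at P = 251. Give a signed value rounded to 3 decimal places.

dq/dP = −3781000/(340 + P)² = -10.8251. At P = 251, q = 6397.63.
Ed = (dq/dP)·(P/q) = (-10.8251) × (251/6397.63) = -0.42470…

-0.425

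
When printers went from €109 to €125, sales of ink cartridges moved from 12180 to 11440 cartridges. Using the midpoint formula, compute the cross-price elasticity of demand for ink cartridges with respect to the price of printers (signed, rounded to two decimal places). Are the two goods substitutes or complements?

%ΔQ_{ink cartridges} = (11440 − 12180)/avg = -740/11810 = -0.062658…
%ΔP_{printers} = (125 − 109)/avg = 16/117 = 0.136752…
E_cross = (-740/11810) / (16/117) = -0.4581…
E_cross < 0 ⇒ the goods are complements.

-0.46; complements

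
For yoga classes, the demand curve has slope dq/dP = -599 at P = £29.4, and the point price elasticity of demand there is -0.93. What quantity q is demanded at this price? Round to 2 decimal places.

Ed = (dq/dP)·(P/q) ⇒ q = (dq/dP)·P/Ed = (-599)·29.4/(-0.93) = 18936.1290…

18936.13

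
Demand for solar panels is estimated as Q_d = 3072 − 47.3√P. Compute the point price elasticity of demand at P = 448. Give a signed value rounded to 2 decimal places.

-0.24

dQ_d/dP = −47.3/(2√P) = -1.11736. At P = 448, Q_d = 2070.85.
Ed = (dQ_d/dP)·(P/Q_d) = (-1.11736) × (448/2070.85) = -0.2417…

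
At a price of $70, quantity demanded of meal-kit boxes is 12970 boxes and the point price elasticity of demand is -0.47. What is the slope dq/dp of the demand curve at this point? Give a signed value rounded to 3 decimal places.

-87.084

Ed = (dq/dp)·(p/q) ⇒ dq/dp = Ed·q/p = (-0.47)·12970/70 = -87.08428…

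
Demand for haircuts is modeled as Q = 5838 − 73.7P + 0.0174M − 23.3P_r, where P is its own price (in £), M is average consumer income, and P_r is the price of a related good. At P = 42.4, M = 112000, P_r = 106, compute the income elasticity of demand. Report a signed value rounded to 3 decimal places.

0.889

At the given values, Q = 5838 − 73.7(42.4) + 0.0174(112000) − 23.3(106) = 2192.12.
∂Q/∂M = 0.0174.
E = (0.0174) × (112000/2192.12) = 0.88900…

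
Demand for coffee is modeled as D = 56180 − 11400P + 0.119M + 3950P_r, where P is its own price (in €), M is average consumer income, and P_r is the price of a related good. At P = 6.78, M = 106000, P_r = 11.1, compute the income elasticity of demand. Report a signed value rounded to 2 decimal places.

At the given values, D = 56180 − 11400(6.78) + 0.119(106000) + 3950(11.1) = 35347.
∂D/∂M = 0.119.
E = (0.119) × (106000/35347) = 0.3568…

0.36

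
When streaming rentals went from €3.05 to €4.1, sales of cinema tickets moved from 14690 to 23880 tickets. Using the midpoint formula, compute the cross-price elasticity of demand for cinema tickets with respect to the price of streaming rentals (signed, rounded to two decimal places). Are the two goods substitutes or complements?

1.62; substitutes

%ΔQ_{cinema tickets} = (23880 − 14690)/avg = 9190/19285 = 0.476536…
%ΔP_{streaming rentals} = (4.1 − 3.05)/avg = 1.05/3.575 = 0.293706…
E_cross = (9190/19285) / (1.05/3.575) = 1.6224…
E_cross > 0 ⇒ the goods are substitutes.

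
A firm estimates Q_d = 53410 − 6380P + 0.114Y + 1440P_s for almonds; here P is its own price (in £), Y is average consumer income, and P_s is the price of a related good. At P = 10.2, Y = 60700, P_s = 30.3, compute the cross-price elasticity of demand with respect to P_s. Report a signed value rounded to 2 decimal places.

1.12

At the given values, Q_d = 53410 − 6380(10.2) + 0.114(60700) + 1440(30.3) = 38885.8.
∂Q_d/∂P_s = 1440.
E = (1440) × (30.3/38885.8) = 1.1220…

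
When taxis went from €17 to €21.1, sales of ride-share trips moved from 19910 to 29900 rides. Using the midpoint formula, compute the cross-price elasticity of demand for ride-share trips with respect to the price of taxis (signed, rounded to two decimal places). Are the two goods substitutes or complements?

%ΔQ_{ride-share trips} = (29900 − 19910)/avg = 9990/24905 = 0.401124…
%ΔP_{taxis} = (21.1 − 17)/avg = 4.1/19.05 = 0.215223…
E_cross = (9990/24905) / (4.1/19.05) = 1.8637…
E_cross > 0 ⇒ the goods are substitutes.

1.86; substitutes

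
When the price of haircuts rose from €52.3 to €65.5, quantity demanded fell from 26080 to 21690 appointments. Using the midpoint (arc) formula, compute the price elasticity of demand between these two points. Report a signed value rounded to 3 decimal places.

%ΔQ = (21690 − 26080) / [(26080 + 21690)/2] = -4390/23885 = -0.183797…
%ΔP = (65.5 − 52.3) / [(52.3 + 65.5)/2] = 13.2/58.9 = 0.224108…
Arc Ed = %ΔQ / %ΔP = (-4390/23885) / (13.2/58.9) = -0.82012…

-0.820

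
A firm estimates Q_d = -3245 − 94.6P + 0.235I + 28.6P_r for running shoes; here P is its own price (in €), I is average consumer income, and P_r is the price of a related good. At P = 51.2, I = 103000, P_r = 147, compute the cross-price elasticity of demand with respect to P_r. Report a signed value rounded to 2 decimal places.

At the given values, Q_d = -3245 − 94.6(51.2) + 0.235(103000) + 28.6(147) = 20320.68.
∂Q_d/∂P_r = 28.6.
E = (28.6) × (147/20320.68) = 0.2068…

0.21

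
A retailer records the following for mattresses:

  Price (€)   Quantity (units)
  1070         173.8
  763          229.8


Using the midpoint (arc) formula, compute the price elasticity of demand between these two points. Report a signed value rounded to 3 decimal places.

-0.828

%ΔQ = (229.8 − 173.8) / [(173.8 + 229.8)/2] = 56/201.8 = 0.277502…
%ΔP = (763 − 1070) / [(1070 + 763)/2] = -307/916.5 = -0.334969…
Arc Ed = %ΔQ / %ΔP = (56/201.8) / (-307/916.5) = -0.82843…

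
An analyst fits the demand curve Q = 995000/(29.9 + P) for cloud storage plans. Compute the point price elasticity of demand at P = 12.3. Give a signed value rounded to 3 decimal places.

dQ/dP = −995000/(29.9 + P)² = -558.725. At P = 12.3, Q = 23578.2.
Ed = (dQ/dP)·(P/Q) = (-558.725) × (12.3/23578.2) = -0.29146…

-0.291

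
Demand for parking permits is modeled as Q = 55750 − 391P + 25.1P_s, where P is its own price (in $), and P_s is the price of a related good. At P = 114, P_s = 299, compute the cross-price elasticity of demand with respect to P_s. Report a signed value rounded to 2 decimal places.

At the given values, Q = 55750 − 391(114) + 25.1(299) = 18680.9.
∂Q/∂P_s = 25.1.
E = (25.1) × (299/18680.9) = 0.4017…

0.40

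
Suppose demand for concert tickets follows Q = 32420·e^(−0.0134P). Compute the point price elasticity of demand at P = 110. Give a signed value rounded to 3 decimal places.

-1.474

dQ/dP = −0.0134·Q = -99.4873. At P = 110, Q = 7424.43.
Ed = (dQ/dP)·(P/Q) = (-99.4873) × (110/7424.43) = -1.474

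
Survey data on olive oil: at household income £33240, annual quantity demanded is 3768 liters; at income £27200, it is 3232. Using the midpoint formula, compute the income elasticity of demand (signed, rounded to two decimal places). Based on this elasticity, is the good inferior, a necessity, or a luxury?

0.77; necessity

%ΔQ = (3232 − 3768)/[( 3768 + 3232)/2] = -536/3500 = -0.153142…
%ΔIncome = (27200 − 33240)/[( 33240 + 27200)/2] = -6040/30220 = -0.199867…
E_income = (-536/3500) / (-6040/30220) = 0.7662…
0 < E_income < 1 ⇒ normal good, necessity.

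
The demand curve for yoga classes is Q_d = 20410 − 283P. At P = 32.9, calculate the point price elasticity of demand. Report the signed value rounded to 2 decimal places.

dQ_d/dP = −283. At P = 32.9, Q_d = 20410 − 283(32.9) = 11099.3.
Ed = (dQ_d/dP)·(P/Q_d) = −283 × (32.9/11099.3) = -0.8388…

-0.84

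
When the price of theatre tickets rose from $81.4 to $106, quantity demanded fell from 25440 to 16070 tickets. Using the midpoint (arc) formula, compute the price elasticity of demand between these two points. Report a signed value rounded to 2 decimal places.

-1.72

%ΔQ = (16070 − 25440) / [(25440 + 16070)/2] = -9370/20755 = -0.451457…
%ΔP = (106 − 81.4) / [(81.4 + 106)/2] = 24.6/93.7 = 0.262540…
Arc Ed = %ΔQ / %ΔP = (-9370/20755) / (24.6/93.7) = -1.7195…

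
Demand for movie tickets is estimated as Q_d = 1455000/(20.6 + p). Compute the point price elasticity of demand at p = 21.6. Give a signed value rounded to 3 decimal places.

dQ_d/dp = −1455000/(20.6 + p)² = -817.03. At p = 21.6, Q_d = 34478.7.
Ed = (dQ_d/dp)·(p/Q_d) = (-817.03) × (21.6/34478.7) = -0.51184…

-0.512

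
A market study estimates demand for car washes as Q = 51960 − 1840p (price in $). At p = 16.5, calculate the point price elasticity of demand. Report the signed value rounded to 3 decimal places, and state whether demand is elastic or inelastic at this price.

-1.406; elastic

dQ/dp = −1840. At p = 16.5, Q = 51960 − 1840(16.5) = 21600.
Ed = (dQ/dp)·(p/Q) = −1840 × (16.5/21600) = -1.40555…
|Ed| = 1.406 > 1, so demand is elastic.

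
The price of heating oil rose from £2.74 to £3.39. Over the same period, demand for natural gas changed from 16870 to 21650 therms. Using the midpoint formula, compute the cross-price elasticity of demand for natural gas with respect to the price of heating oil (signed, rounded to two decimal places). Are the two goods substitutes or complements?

1.17; substitutes

%ΔQ_{natural gas} = (21650 − 16870)/avg = 4780/19260 = 0.248182…
%ΔP_{heating oil} = (3.39 − 2.74)/avg = 0.65/3.065 = 0.212071…
E_cross = (4780/19260) / (0.65/3.065) = 1.1702…
E_cross > 0 ⇒ the goods are substitutes.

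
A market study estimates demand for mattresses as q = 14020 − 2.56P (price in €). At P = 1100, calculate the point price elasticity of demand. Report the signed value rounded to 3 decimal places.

-0.251

dq/dP = −2.56. At P = 1100, q = 14020 − 2.56(1100) = 11204.
Ed = (dq/dP)·(P/q) = −2.56 × (1100/11204) = -0.25133…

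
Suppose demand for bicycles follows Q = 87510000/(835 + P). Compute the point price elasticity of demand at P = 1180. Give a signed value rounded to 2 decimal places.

dQ/dP = −87510000/(835 + P)² = -21.553. At P = 1180, Q = 43429.3.
Ed = (dQ/dP)·(P/Q) = (-21.553) × (1180/43429.3) = -0.5856…

-0.59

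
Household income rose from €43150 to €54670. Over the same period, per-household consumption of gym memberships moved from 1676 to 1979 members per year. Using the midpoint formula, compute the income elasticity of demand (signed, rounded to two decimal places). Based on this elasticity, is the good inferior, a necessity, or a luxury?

0.70; necessity

%ΔQ = (1979 − 1676)/[( 1676 + 1979)/2] = 303/1827.5 = 0.165800…
%ΔIncome = (54670 − 43150)/[( 43150 + 54670)/2] = 11520/48910 = 0.235534…
E_income = (303/1827.5) / (11520/48910) = 0.7039…
0 < E_income < 1 ⇒ normal good, necessity.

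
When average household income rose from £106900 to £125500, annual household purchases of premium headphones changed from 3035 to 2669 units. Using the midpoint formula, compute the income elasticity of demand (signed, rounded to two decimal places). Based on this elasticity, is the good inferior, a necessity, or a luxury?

%ΔQ = (2669 − 3035)/[( 3035 + 2669)/2] = -366/2852 = -0.128330…
%ΔIncome = (125500 − 106900)/[( 106900 + 125500)/2] = 18600/116200 = 0.160068…
E_income = (-366/2852) / (18600/116200) = -0.8017…
E_income < 0 ⇒ inferior good.

-0.80; inferior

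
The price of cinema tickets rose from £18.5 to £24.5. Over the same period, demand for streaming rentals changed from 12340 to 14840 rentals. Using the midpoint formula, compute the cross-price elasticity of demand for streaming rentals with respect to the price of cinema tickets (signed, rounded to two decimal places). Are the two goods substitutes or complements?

0.66; substitutes

%ΔQ_{streaming rentals} = (14840 − 12340)/avg = 2500/13590 = 0.183958…
%ΔP_{cinema tickets} = (24.5 − 18.5)/avg = 6/21.5 = 0.279069…
E_cross = (2500/13590) / (6/21.5) = 0.6591…
E_cross > 0 ⇒ the goods are substitutes.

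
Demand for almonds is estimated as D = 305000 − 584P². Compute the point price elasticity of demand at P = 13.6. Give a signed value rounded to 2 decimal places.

dD/dP = −2·584·P = -15884.8. At P = 13.6, D = 196983.36.
Ed = (dD/dP)·(P/D) = (-15884.8) × (13.6/196983.36) = -1.0967…

-1.10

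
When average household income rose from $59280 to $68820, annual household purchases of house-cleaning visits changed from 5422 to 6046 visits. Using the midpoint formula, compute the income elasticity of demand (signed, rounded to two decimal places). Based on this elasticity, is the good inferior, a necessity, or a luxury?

0.73; necessity

%ΔQ = (6046 − 5422)/[( 5422 + 6046)/2] = 624/5734 = 0.108824…
%ΔIncome = (68820 − 59280)/[( 59280 + 68820)/2] = 9540/64050 = 0.148946…
E_income = (624/5734) / (9540/64050) = 0.7306…
0 < E_income < 1 ⇒ normal good, necessity.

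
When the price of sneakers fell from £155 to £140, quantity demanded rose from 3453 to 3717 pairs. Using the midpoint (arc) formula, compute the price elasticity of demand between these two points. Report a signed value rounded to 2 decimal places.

-0.72

%ΔQ = (3717 − 3453) / [(3453 + 3717)/2] = 264/3585 = 0.073640…
%ΔP = (140 − 155) / [(155 + 140)/2] = -15/147.5 = -0.101694…
Arc Ed = %ΔQ / %ΔP = (264/3585) / (-15/147.5) = -0.7241…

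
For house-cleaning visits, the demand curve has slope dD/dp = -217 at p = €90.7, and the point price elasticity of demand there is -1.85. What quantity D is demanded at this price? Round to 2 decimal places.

10638.86

Ed = (dD/dp)·(p/D) ⇒ D = (dD/dp)·p/Ed = (-217)·90.7/(-1.85) = 10638.8648…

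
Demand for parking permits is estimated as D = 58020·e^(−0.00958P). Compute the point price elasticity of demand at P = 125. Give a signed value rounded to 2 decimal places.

-1.20

dD/dP = −0.00958·D = -167.832. At P = 125, D = 17519.
Ed = (dD/dP)·(P/D) = (-167.832) × (125/17519) = -1.1975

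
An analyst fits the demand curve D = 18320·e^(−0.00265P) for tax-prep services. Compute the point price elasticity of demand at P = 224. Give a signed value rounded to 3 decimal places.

dD/dP = −0.00265·D = -26.8148. At P = 224, D = 10118.8.
Ed = (dD/dP)·(P/D) = (-26.8148) × (224/10118.8) = -0.5936

-0.594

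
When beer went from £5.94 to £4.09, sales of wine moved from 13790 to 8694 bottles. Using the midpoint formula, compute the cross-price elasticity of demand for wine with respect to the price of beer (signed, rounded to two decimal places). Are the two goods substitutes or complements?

1.23; substitutes

%ΔQ_{wine} = (8694 − 13790)/avg = -5096/11242 = -0.453300…
%ΔP_{beer} = (4.09 − 5.94)/avg = -1.85/5.015 = -0.368893…
E_cross = (-5096/11242) / (-1.85/5.015) = 1.2288…
E_cross > 0 ⇒ the goods are substitutes.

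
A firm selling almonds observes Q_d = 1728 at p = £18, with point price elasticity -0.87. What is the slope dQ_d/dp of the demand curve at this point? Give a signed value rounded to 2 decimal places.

Ed = (dQ_d/dp)·(p/Q_d) ⇒ dQ_d/dp = Ed·Q_d/p = (-0.87)·1728/18 = -83.52

-83.52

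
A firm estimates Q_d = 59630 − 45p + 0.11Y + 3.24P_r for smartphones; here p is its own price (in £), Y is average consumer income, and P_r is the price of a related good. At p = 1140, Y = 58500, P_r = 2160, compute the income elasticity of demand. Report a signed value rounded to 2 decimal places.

0.30

At the given values, Q_d = 59630 − 45(1140) + 0.11(58500) + 3.24(2160) = 21763.4.
∂Q_d/∂Y = 0.11.
E = (0.11) × (58500/21763.4) = 0.2956…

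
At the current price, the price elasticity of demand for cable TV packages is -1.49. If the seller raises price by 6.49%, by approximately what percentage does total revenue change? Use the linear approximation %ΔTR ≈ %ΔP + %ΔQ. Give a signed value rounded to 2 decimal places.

%ΔQ ≈ Ed × %ΔP = (-1.49) × (+6.49%) = -9.6701%
%ΔTR ≈ %ΔP + %ΔQ = (+6.49%) + (-9.6701%) = -3.1801%

-3.18%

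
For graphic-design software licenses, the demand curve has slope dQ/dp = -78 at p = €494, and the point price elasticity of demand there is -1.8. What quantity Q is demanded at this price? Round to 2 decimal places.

Ed = (dQ/dp)·(p/Q) ⇒ Q = (dQ/dp)·p/Ed = (-78)·494/(-1.8) = 21406.6666…

21406.67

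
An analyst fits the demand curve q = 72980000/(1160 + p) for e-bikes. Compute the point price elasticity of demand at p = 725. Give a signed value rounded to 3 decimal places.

-0.385

dq/dp = −72980000/(1160 + p)² = -20.5391. At p = 725, q = 38716.2.
Ed = (dq/dp)·(p/q) = (-20.5391) × (725/38716.2) = -0.38461…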